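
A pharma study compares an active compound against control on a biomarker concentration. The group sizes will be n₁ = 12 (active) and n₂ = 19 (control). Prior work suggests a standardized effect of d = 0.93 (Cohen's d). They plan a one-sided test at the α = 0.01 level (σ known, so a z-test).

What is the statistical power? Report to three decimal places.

Power ≈ 0.578

Noncentrality parameter: δ = d / √(1/n₁ + 1/n₂) = 0.93 / √(1/12 + 1/19) = 2.5221
One-sided α = 0.01 → critical value z_{0.01} = 2.326.
Power = Φ(δ − 2.326) = Φ(0.196) = 0.5776.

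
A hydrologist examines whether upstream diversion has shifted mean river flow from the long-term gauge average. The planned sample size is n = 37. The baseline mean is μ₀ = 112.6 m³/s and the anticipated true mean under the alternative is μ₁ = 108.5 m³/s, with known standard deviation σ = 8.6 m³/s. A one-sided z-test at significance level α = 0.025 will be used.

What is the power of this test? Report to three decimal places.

Standardized effect: d = |μ₁ − μ₀| / σ = |108.5 − 112.6| / 8.6 = 0.4767
Noncentrality parameter: δ = d·√n = 0.4767 × √37 = 2.8999
Critical value for a one-sided test at α = 0.025: z_α = 1.960.
Power = P(Z > 1.960 − δ) = Φ(0.940) = 0.8264.

Power ≈ 0.826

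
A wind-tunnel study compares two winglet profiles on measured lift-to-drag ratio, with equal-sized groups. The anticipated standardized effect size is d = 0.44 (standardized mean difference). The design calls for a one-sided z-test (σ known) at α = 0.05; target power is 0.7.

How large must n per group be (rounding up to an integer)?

For power 0.7 need Φ(δ − z_{0.05}) = 0.7, so δ = z_{0.05} + z_{0.30} = 1.645 + 0.524 = 2.169.
δ = d·√(n/2) ⇒ n = 2(δ/d)² = 2 × (2.169 / 0.44)² = 48.61.
Rounding up, n = 49 per group.

n = 49 per group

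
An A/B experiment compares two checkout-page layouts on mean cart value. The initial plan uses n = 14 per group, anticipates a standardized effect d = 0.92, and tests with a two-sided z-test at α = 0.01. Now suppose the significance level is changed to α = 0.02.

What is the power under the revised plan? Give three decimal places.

δ = d·√(n/2) = 0.92 × √(14/2) = 2.4341 (unchanged). New critical value: z_{0.01} = 2.326.
Revised power = Φ(δ − 2.326) + Φ(−δ − 2.326) = Φ(0.108) + Φ(-4.760) = 0.5429 + 0.0000 = 0.5429.

Power ≈ 0.543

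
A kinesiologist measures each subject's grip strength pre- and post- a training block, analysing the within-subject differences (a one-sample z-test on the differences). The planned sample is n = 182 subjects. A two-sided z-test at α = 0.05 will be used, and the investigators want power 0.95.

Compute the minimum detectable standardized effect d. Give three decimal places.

Required noncentrality: δ = z_{0.025} + z_{0.05} = 1.960 + 1.645 = 3.605.
(The second rejection-region term Φ(−δ − z_{α/2}) is negligible and dropped.)
δ = d·√n ⇒ d = δ/√n = 3.605/√182 = 0.2672.

d ≈ 0.267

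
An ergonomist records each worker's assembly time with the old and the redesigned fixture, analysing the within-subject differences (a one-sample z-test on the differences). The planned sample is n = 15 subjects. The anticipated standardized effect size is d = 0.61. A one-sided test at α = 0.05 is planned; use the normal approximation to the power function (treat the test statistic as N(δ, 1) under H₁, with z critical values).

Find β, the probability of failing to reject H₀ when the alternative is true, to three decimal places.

Noncentrality parameter: λ = d·√n = 0.61 × √15 = 2.3625
One-sided α = 0.05 → critical value z_{0.05} = 1.645.
Power = Φ(λ − 1.645) = Φ(0.718) = 0.7635.
Type II error: β = 1 − power = 1 − 0.7635 = 0.2365.

β ≈ 0.236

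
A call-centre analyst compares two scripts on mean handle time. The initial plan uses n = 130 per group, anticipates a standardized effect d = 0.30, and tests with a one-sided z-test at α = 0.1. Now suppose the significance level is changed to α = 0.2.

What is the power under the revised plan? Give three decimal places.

δ = d·√(n/2) = 0.30 × √(130/2) = 2.4187 (unchanged). New critical value: z_{0.2} = 0.842.
Revised power = P(Z > 0.842 − δ) = Φ(1.577) = 0.9426.

Power ≈ 0.943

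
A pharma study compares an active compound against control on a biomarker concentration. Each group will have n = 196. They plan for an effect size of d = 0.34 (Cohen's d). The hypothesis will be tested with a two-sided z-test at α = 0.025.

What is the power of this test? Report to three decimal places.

Noncentrality parameter: δ = d·√(n/2) = 0.34 × √(196/2) = 3.3658
Critical value for a two-sided test at α = 0.025: z_{α/2} = 2.241.
Power = Φ(δ − 2.241) + Φ(−δ − 2.241) = Φ(1.124) + Φ(-5.607) = 0.8696 + 0.0000 = 0.8696.

Power ≈ 0.870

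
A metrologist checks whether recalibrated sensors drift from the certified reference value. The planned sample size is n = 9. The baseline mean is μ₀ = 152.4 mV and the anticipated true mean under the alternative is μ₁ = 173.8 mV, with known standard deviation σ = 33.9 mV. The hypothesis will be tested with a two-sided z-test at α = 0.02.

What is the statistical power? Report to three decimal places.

Power ≈ 0.333

Standardized effect: d = |μ₁ − μ₀| / σ = |173.8 − 152.4| / 33.9 = 0.6313
Noncentrality parameter: δ = d·√n = 0.6313 × √9 = 1.8938
Critical value for a two-sided test at α = 0.02: z_{α/2} = 2.326.
Power = Φ(δ − 2.326) + Φ(−δ − 2.326) = Φ(-0.433) + Φ(-4.220) = 0.3327 + 0.0000 = 0.3327.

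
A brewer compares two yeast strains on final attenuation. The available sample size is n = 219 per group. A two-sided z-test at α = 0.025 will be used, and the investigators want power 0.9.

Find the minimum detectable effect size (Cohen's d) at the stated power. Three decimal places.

Required noncentrality: δ = z_{0.0125} + z_{0.10} = 2.241 + 1.282 = 3.523.
(The second rejection-region term Φ(−δ − z_{α/2}) is negligible and dropped.)
δ = d·√(n/2) ⇒ d = δ/√(n/2) = 3.523/√(219/2) = 0.3367.

d ≈ 0.337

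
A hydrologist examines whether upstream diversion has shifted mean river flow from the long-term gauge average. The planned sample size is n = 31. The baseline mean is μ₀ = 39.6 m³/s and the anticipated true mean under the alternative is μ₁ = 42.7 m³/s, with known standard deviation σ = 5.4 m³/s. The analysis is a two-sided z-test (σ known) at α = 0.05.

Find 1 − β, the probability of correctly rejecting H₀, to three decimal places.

Standardized effect: d = |μ₁ − μ₀| / σ = |42.7 − 39.6| / 5.4 = 0.5741
Noncentrality parameter: δ = d·√n = 0.5741 × √31 = 3.1963
Critical value for a two-sided test at α = 0.05: z_{α/2} = 1.960.
Power = Φ(δ − 1.960) + Φ(−δ − 1.960) = Φ(1.236) + Φ(-5.156) = 0.8918 + 0.0000 = 0.8918.

Power ≈ 0.892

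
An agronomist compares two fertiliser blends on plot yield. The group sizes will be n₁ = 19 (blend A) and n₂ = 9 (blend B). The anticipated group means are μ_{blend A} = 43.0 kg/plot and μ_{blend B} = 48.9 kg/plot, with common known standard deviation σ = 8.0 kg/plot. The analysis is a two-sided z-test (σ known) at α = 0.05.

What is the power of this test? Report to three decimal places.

Power ≈ 0.445

Standardized effect: d = |μ_{blend A} − μ_{blend B}| / σ = |43.0 − 48.9| / 8.0 = 0.7375
Noncentrality parameter: δ = d / √(1/n₁ + 1/n₂) = 0.7375 / √(1/19 + 1/9) = 1.8226
Two-sided α = 0.05 → critical value z_{0.025} = 1.960.
Power = Φ(δ − 1.960) + Φ(−δ − 1.960) = Φ(-0.137) + Φ(-3.783) = 0.4454 + 0.0001 = 0.4454.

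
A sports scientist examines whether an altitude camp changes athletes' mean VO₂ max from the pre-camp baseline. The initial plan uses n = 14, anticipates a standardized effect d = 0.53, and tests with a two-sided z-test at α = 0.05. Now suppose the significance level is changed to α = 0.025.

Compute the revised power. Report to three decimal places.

δ = d·√n = 0.53 × √14 = 1.9831 (unchanged). New critical value: z_{0.0125} = 2.241.
Revised power = Φ(δ − 2.241) + Φ(−δ − 2.241) = Φ(-0.258) + Φ(-4.224) = 0.3981 + 0.0000 = 0.3981.

Power ≈ 0.398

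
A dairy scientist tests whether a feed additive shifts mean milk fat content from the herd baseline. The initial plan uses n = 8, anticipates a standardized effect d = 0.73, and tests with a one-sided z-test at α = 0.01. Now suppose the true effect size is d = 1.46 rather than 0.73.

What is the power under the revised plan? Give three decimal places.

Power ≈ 0.964

With d = 1.46: δ = d·√n = 1.46 × √8 = 4.1295. Critical value z_{0.01} = 2.326.
Revised power = P(Z > 2.326 − δ) = Φ(1.803) = 0.9643.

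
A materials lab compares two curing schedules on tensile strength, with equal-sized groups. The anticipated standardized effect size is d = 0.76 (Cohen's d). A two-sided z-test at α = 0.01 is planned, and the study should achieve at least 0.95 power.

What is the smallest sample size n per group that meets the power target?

n = 62 per group

For power 0.95 need Φ(δ − z_{0.005}) = 0.95, so δ = z_{0.005} + z_{0.05} = 2.576 + 1.645 = 4.221.
(The Φ(−δ − z_{α/2}) term is vanishingly small for δ > 0 and is dropped in the standard sample-size formula.)
δ = d·√(n/2) ⇒ n = 2(δ/d)² = 2 × (4.221 / 0.76)² = 61.68.
Rounding up, n = 62 per group.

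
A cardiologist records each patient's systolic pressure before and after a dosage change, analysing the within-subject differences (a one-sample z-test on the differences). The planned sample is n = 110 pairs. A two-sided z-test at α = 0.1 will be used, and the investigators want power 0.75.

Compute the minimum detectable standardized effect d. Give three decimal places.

d ≈ 0.221

Need Φ(δ − 1.645) = 0.75, so δ = 1.645 + 0.674 = 2.319.
(The second rejection-region term Φ(−δ − z_{α/2}) is negligible and dropped.)
δ = d·√n ⇒ d = δ/√n = 2.319/√110 = 0.2211.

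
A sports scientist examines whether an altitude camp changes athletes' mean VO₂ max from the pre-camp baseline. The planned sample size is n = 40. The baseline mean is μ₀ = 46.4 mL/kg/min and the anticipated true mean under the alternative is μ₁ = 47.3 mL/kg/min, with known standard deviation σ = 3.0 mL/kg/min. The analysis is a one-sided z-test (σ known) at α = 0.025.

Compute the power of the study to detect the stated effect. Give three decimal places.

Standardized effect: d = |μ₁ − μ₀| / σ = |47.3 − 46.4| / 3.0 = 0.3000
Noncentrality parameter: δ = d·√n = 0.3000 × √40 = 1.8974
One-sided α = 0.025 → critical value z_{0.025} = 1.960.
Power = P(Z > 1.960 − δ) = Φ(-0.063) = 0.4750.

Power ≈ 0.475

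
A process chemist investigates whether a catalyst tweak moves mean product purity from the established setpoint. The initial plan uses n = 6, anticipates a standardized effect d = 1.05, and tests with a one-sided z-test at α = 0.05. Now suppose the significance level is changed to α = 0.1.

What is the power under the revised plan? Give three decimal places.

δ = d·√n = 1.05 × √6 = 2.5720 (unchanged). New critical value: z_{0.1} = 1.282.
Revised power = P(Z > 1.282 − δ) = Φ(1.290) = 0.9015.

Power ≈ 0.902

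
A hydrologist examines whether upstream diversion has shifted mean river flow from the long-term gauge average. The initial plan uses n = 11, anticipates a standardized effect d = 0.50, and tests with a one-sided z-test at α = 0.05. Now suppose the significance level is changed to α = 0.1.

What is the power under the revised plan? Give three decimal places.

δ = d·√n = 0.50 × √11 = 1.6583 (unchanged). New critical value: z_{0.1} = 1.282.
Revised power = P(Z > 1.282 − δ) = Φ(0.377) = 0.6468.

Power ≈ 0.647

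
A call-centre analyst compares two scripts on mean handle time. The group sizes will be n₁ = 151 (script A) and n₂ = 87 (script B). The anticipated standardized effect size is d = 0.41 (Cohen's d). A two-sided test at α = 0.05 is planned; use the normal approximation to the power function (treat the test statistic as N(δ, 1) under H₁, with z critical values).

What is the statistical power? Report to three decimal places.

Power ≈ 0.861

Noncentrality parameter: δ = d / √(1/n₁ + 1/n₂) = 0.41 / √(1/151 + 1/87) = 3.0461
Critical value for a two-sided test at α = 0.05: z_{α/2} = 1.960.
Power = Φ(δ − 1.960) + Φ(−δ − 1.960) = Φ(1.086) + Φ(-5.006) = 0.8613 + 0.0000 = 0.8613.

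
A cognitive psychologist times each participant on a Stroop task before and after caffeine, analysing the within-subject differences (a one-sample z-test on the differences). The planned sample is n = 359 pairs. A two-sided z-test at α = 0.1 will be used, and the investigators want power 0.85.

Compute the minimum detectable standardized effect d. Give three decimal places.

d ≈ 0.142

Need Φ(δ − 1.645) = 0.85, so δ = 1.645 + 1.036 = 2.681.
(The second rejection-region term Φ(−δ − z_{α/2}) is negligible and dropped.)
δ = d·√n ⇒ d = δ/√n = 2.681/√359 = 0.1415.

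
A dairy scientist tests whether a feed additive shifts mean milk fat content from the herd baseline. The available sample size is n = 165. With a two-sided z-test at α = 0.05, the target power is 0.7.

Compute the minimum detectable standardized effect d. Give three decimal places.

d ≈ 0.193

Required noncentrality: δ = z_{0.025} + z_{0.30} = 1.960 + 0.524 = 2.484.
(Lower-tail contribution to power is negligible for δ > 0.)
δ = d·√n ⇒ d = δ/√n = 2.484/√165 = 0.1934.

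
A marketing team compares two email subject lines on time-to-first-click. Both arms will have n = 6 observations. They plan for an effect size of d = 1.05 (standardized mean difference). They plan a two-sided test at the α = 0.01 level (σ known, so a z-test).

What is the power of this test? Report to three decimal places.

Noncentrality parameter: λ = d·√(n/2) = 1.05 × √(6/2) = 1.8187
Two-sided α = 0.01 → critical value z_{0.005} = 2.576.
Power = Φ(λ − 2.576) + Φ(−λ − 2.576) = Φ(-0.757) + Φ(-4.394) = 0.2245 + 0.0000 = 0.2245.

Power ≈ 0.224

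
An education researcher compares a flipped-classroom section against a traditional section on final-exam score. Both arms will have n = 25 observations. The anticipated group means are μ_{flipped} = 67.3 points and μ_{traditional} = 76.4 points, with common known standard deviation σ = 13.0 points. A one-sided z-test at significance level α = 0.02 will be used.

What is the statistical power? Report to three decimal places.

Power ≈ 0.663

Standardized effect: d = |μ_{flipped} − μ_{traditional}| / σ = |67.3 − 76.4| / 13.0 = 0.7000
Noncentrality parameter: δ = d·√(n/2) = 0.7000 × √(25/2) = 2.4749
One-sided α = 0.02 → critical value z_{0.02} = 2.054.
Power = P(Z > 2.054 − δ) = Φ(0.421) = 0.6632.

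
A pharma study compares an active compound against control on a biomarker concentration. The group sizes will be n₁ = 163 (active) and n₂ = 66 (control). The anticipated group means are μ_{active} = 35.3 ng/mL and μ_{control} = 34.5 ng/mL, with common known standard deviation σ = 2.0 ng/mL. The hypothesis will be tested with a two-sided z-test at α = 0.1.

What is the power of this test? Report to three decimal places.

Power ≈ 0.864

Standardized effect: d = |μ_{active} − μ_{control}| / σ = |35.3 − 34.5| / 2.0 = 0.4000
Noncentrality parameter: δ = d / √(1/n₁ + 1/n₂) = 0.4000 / √(1/163 + 1/66) = 2.7416
Critical value for a two-sided test at α = 0.1: z_{α/2} = 1.645.
Power = Φ(δ − 1.645) + Φ(−δ − 1.645) = Φ(1.097) + Φ(-4.386) = 0.8636 + 0.0000 = 0.8636.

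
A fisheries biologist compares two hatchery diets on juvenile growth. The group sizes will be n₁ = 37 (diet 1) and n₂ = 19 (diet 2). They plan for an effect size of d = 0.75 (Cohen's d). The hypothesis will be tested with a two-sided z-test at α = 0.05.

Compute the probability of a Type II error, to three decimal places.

β ≈ 0.243

Noncentrality parameter: λ = d / √(1/n₁ + 1/n₂) = 0.75 / √(1/37 + 1/19) = 2.6573
Two-sided α = 0.05 → critical value z_{0.025} = 1.960.
Power = Φ(λ − 1.960) + Φ(−λ − 1.960) = Φ(0.697) + Φ(-4.617) = 0.7572 + 0.0000 = 0.7572.
Type II error: β = 1 − power = 1 − 0.7572 = 0.2428.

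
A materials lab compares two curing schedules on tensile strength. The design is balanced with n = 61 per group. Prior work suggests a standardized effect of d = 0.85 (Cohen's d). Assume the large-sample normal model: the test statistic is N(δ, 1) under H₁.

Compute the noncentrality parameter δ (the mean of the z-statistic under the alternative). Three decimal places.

The noncentrality parameter scales effect size by the design's sample-size factor: δ = d·√(n/2) = 0.85 × √(61/2) = 4.6943

δ ≈ 4.694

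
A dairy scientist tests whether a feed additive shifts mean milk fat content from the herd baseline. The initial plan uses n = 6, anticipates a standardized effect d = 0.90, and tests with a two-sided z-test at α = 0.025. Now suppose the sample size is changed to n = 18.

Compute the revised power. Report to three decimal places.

Power ≈ 0.943

With n = 18: δ = d·√n = 0.90 × √18 = 3.8184. Critical value z_{0.0125} = 2.241.
Revised power = Φ(δ − 2.241) + Φ(−δ − 2.241) = Φ(1.577) + Φ(-6.060) = 0.9426 + 0.0000 = 0.9426.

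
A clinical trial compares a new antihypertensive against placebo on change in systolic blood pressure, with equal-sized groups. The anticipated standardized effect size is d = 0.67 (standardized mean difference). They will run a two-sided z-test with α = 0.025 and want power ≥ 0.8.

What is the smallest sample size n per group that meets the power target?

n = 43 per group

Set Φ(δ − 2.241) = 0.8; then δ − 2.241 = Φ⁻¹(0.8) = 0.842, giving δ = 3.083.
(The Φ(−δ − z_{α/2}) term is vanishingly small for δ > 0 and is dropped in the standard sample-size formula.)
δ = d·√(n/2) ⇒ n = 2(δ/d)² = 2 × (3.083 / 0.67)² = 42.35.
Rounding up, n = 43 per group.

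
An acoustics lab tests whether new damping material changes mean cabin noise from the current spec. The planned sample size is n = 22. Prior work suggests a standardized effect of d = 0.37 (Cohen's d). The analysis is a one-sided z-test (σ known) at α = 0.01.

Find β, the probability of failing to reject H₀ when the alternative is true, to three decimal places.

Noncentrality parameter: δ = d·√n = 0.37 × √22 = 1.7355
Critical value for a one-sided test at α = 0.01: z_α = 2.326.
Power = Φ(δ − 2.326) = Φ(-0.591) = 0.2773.
Type II error: β = 1 − power = 1 − 0.2773 = 0.7227.

β ≈ 0.723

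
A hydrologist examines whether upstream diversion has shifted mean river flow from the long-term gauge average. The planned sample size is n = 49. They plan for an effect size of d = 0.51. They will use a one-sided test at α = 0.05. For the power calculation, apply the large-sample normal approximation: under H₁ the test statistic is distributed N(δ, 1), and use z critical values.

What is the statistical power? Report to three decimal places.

Noncentrality parameter: δ = d·√n = 0.51 × √49 = 3.5700
One-sided α = 0.05 → critical value z_{0.05} = 1.645.
Power = P(Z > 1.645 − δ) = Φ(1.925) = 0.9729.

Power ≈ 0.973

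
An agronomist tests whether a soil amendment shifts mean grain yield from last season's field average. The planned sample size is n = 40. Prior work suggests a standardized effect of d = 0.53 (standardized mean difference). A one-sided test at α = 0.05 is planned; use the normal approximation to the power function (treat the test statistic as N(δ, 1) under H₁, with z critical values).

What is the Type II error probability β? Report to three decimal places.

Noncentrality parameter: λ = d·√n = 0.53 × √40 = 3.3520
Critical value for a one-sided test at α = 0.05: z_α = 1.645.
Power = Φ(λ − 1.645) = Φ(1.707) = 0.9561.
Type II error: β = 1 − power = 1 − 0.9561 = 0.0439.

β ≈ 0.044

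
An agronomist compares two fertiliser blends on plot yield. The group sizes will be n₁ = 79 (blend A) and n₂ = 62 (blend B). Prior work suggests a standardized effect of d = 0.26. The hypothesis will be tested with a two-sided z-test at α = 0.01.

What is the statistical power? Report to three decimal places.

Power ≈ 0.148

Noncentrality parameter: δ = d / √(1/n₁ + 1/n₂) = 0.26 / √(1/79 + 1/62) = 1.5324
Critical value for a two-sided test at α = 0.01: z_{α/2} = 2.576.
Power = Φ(δ − 2.576) + Φ(−δ − 2.576) = Φ(-1.043) + Φ(-4.108) = 0.1484 + 0.0000 = 0.1484.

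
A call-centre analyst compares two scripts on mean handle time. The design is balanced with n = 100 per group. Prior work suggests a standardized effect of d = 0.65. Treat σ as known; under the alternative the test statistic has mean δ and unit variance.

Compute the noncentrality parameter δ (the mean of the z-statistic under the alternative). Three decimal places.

δ ≈ 4.596

δ = d·√(n/2) = 0.65 × √(100/2) = 4.5962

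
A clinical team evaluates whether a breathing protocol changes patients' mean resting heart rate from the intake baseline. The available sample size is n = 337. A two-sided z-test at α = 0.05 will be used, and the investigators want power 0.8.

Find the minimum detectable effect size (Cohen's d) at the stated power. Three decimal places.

Need Φ(δ − 1.960) = 0.8, so δ = 1.960 + 0.842 = 2.802.
(The second rejection-region term Φ(−δ − z_{α/2}) is negligible and dropped.)
δ = d·√n ⇒ d = δ/√n = 2.802/√337 = 0.1526.

d ≈ 0.153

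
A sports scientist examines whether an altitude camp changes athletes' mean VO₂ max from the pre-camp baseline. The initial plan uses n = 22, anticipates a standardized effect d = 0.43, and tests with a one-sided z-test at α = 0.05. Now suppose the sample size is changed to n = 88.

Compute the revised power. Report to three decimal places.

With n = 88: δ = d·√n = 0.43 × √88 = 4.0338. Critical value z_{0.05} = 1.645.
Revised power = Φ(δ − 1.645) = Φ(2.389) = 0.9916.

Power ≈ 0.992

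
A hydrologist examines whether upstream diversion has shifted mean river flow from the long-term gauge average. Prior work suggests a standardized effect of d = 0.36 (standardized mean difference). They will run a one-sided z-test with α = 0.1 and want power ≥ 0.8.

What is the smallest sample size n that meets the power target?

n = 35

For power 0.8 need Φ(δ − z_{0.1}) = 0.8, so δ = z_{0.1} + z_{0.20} = 1.282 + 0.842 = 2.123.
δ = d·√n ⇒ n = (δ/d)² = (2.123 / 0.36)² = 34.78.
Rounding up, n = 35.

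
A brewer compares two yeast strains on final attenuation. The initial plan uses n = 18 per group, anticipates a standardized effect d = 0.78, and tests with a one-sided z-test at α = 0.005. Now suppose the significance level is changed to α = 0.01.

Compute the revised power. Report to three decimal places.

δ = d·√(n/2) = 0.78 × √(18/2) = 2.3400 (unchanged). New critical value: z_{0.01} = 2.326.
Revised power = Φ(δ − 2.326) = Φ(0.014) = 0.5054.

Power ≈ 0.505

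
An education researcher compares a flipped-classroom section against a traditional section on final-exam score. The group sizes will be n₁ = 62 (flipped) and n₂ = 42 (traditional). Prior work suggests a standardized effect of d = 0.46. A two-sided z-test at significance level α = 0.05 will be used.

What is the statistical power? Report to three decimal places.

Power ≈ 0.634

Noncentrality parameter: δ = d / √(1/n₁ + 1/n₂) = 0.46 / √(1/62 + 1/42) = 2.3018
Critical value for a two-sided test at α = 0.05: z_{α/2} = 1.960.
Power = Φ(δ − 1.960) + Φ(−δ − 1.960) = Φ(0.342) + Φ(-4.262) = 0.6338 + 0.0000 = 0.6338.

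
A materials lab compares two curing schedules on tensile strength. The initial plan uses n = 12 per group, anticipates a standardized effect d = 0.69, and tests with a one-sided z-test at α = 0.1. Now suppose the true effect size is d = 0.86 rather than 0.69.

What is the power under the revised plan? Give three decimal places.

Power ≈ 0.795

With d = 0.86: δ = d·√(n/2) = 0.86 × √(12/2) = 2.1066. Critical value z_{0.1} = 1.282.
Revised power = Φ(δ − 1.282) = Φ(0.825) = 0.7953.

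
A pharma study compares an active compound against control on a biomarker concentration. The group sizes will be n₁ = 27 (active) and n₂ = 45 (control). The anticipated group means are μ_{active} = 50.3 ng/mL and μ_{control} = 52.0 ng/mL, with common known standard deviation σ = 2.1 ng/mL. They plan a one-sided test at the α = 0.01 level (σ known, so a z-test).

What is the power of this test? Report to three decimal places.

Power ≈ 0.841

Standardized effect: d = |μ_{active} − μ_{control}| / σ = |50.3 − 52.0| / 2.1 = 0.8095
Noncentrality parameter: δ = d / √(1/n₁ + 1/n₂) = 0.8095 / √(1/27 + 1/45) = 3.3255
One-sided α = 0.01 → critical value z_{0.01} = 2.326.
Power = P(Z > 2.326 − δ) = Φ(0.999) = 0.8411.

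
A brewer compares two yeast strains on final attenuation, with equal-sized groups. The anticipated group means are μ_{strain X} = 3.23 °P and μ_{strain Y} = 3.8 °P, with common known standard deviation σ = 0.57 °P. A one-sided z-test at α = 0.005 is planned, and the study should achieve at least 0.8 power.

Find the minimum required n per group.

Standardized effect: d = |μ_{strain X} − μ_{strain Y}| / σ = |3.23 − 3.8| / 0.57 = 1.0000
Set Φ(δ − 2.576) = 0.8; then δ − 2.576 = Φ⁻¹(0.8) = 0.842, giving δ = 3.417.
δ = d·√(n/2) ⇒ n = 2(δ/d)² = 2 × (3.417 / 1.0000)² = 23.36.
Round up to the next whole unit.

n = 24 per group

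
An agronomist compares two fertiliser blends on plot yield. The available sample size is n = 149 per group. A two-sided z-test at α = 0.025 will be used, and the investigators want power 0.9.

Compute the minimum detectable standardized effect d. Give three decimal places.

Required noncentrality: δ = z_{0.0125} + z_{0.10} = 2.241 + 1.282 = 3.523.
(The second rejection-region term Φ(−δ − z_{α/2}) is negligible and dropped.)
δ = d·√(n/2) ⇒ d = δ/√(n/2) = 3.523/√(149/2) = 0.4082.

d ≈ 0.408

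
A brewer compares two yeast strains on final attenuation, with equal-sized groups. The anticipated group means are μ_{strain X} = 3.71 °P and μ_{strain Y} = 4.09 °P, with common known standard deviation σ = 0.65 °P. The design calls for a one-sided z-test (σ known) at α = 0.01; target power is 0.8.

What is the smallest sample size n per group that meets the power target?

Standardized effect: d = |μ_{strain X} − μ_{strain Y}| / σ = |3.71 − 4.09| / 0.65 = 0.5846
Set Φ(δ − 2.326) = 0.8; then δ − 2.326 = Φ⁻¹(0.8) = 0.842, giving δ = 3.168.
δ = d·√(n/2) ⇒ n = 2(δ/d)² = 2 × (3.168 / 0.5846)² = 58.73.
Rounding up, n = 59 per group.

n = 59 per group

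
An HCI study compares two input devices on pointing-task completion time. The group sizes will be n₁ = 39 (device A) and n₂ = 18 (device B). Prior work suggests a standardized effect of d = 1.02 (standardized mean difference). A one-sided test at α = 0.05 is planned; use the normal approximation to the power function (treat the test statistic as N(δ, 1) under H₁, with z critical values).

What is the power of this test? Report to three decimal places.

Noncentrality parameter: δ = d / √(1/n₁ + 1/n₂) = 1.02 / √(1/39 + 1/18) = 3.5796
One-sided α = 0.05 → critical value z_{0.05} = 1.645.
Power = P(Z > 1.645 − δ) = Φ(1.935) = 0.9735.

Power ≈ 0.973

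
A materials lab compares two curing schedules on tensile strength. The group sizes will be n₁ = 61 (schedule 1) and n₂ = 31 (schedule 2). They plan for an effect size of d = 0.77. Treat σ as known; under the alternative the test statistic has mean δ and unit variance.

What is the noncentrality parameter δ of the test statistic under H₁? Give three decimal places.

The noncentrality parameter scales effect size by the design's sample-size factor: δ = d / √(1/n₁ + 1/n₂) = 0.77 / √(1/61 + 1/31) = 3.4909

δ ≈ 3.491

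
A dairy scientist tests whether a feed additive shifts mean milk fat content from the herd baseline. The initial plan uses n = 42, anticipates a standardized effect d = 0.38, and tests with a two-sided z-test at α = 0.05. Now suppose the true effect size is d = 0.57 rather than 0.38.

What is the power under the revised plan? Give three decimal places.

With d = 0.57: δ = d·√n = 0.57 × √42 = 3.6940. Critical value z_{0.025} = 1.960.
Revised power = Φ(δ − 1.960) + Φ(−δ − 1.960) = Φ(1.734) + Φ(-5.654) = 0.9585 + 0.0000 = 0.9585.

Power ≈ 0.959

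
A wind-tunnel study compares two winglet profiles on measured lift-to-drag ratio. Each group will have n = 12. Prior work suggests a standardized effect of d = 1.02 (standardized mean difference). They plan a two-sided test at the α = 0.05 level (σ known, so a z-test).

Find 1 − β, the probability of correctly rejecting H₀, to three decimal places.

Power ≈ 0.705

Noncentrality parameter: δ = d·√(n/2) = 1.02 × √(12/2) = 2.4985
Two-sided α = 0.05 → critical value z_{0.025} = 1.960.
Power = Φ(δ − 1.960) + Φ(−δ − 1.960) = Φ(0.539) + Φ(-4.458) = 0.7049 + 0.0000 = 0.7049.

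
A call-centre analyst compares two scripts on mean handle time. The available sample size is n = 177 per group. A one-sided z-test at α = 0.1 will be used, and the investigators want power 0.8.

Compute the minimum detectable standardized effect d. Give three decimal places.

Required noncentrality: δ = z_{0.1} + z_{0.20} = 1.282 + 0.842 = 2.123.
δ = d·√(n/2) ⇒ d = δ/√(n/2) = 2.123/√(177/2) = 0.2257.

d ≈ 0.226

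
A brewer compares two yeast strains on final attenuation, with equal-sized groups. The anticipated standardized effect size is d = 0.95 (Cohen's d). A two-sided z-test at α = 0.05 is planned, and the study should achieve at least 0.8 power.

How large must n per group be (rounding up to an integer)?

n = 18 per group

For power 0.8 need Φ(δ − z_{0.025}) = 0.8, so δ = z_{0.025} + z_{0.20} = 1.960 + 0.842 = 2.802.
(For δ > 0 the lower-tail rejection region contributes negligibly to power, so the one-term inversion is standard.)
δ = d·√(n/2) ⇒ n = 2(δ/d)² = 2 × (2.802 / 0.95)² = 17.39.
Round up to the next whole unit.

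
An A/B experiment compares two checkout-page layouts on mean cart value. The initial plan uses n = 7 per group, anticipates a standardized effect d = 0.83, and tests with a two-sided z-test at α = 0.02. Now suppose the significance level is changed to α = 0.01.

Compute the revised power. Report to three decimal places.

Power ≈ 0.153

δ = d·√(n/2) = 0.83 × √(7/2) = 1.5528 (unchanged). New critical value: z_{0.005} = 2.576.
Revised power = Φ(δ − 2.576) + Φ(−δ − 2.576) = Φ(-1.023) + Φ(-4.129) = 0.1531 + 0.0000 = 0.1532.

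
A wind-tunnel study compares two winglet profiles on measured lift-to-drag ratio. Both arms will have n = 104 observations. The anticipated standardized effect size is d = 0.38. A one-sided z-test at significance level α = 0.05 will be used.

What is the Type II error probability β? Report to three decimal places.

β ≈ 0.137

Noncentrality parameter: δ = d·√(n/2) = 0.38 × √(104/2) = 2.7402
Critical value for a one-sided test at α = 0.05: z_α = 1.645.
Power = Φ(δ − 1.645) = Φ(1.095) = 0.8633.
Type II error: β = 1 − power = 1 − 0.8633 = 0.1367.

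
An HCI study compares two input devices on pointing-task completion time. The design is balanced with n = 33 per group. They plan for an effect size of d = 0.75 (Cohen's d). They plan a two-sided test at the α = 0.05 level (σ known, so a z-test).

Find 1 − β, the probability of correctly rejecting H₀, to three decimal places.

Power ≈ 0.861

Noncentrality parameter: δ = d·√(n/2) = 0.75 × √(33/2) = 3.0465
Two-sided α = 0.05 → critical value z_{0.025} = 1.960.
Power = Φ(δ − 1.960) + Φ(−δ − 1.960) = Φ(1.087) + Φ(-5.006) = 0.8614 + 0.0000 = 0.8614.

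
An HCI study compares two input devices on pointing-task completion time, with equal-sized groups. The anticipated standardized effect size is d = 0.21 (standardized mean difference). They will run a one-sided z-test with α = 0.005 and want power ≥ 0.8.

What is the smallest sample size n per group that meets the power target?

Set Φ(δ − 2.576) = 0.8; then δ − 2.576 = Φ⁻¹(0.8) = 0.842, giving δ = 3.417.
δ = d·√(n/2) ⇒ n = 2(δ/d)² = 2 × (3.417 / 0.21)² = 529.66.
Rounding up, n = 530 per group.

n = 530 per group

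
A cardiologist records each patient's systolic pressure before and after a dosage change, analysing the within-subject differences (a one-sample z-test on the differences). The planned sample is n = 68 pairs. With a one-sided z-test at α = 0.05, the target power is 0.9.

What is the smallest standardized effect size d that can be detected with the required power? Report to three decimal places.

Required noncentrality: δ = z_{0.05} + z_{0.10} = 1.645 + 1.282 = 2.926.
δ = d·√n ⇒ d = δ/√n = 2.926/√68 = 0.3549.

d ≈ 0.355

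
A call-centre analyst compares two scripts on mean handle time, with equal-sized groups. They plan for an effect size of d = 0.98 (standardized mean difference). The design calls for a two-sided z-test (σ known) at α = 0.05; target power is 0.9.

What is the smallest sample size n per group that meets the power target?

For power 0.9 need Φ(δ − z_{0.025}) = 0.9, so δ = z_{0.025} + z_{0.10} = 1.960 + 1.282 = 3.242.
(For δ > 0 the lower-tail rejection region contributes negligibly to power, so the one-term inversion is standard.)
δ = d·√(n/2) ⇒ n = 2(δ/d)² = 2 × (3.242 / 0.98)² = 21.88.
Rounding up, n = 22 per group.

n = 22 per group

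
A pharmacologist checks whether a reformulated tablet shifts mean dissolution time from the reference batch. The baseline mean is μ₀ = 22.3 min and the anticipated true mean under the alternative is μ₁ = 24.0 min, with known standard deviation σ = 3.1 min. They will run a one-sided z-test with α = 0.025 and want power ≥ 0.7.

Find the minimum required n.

Standardized effect: d = |μ₁ − μ₀| / σ = |24.0 − 22.3| / 3.1 = 0.5484
For power 0.7 need Φ(δ − z_{0.025}) = 0.7, so δ = z_{0.025} + z_{0.30} = 1.960 + 0.524 = 2.484.
δ = d·√n ⇒ n = (δ/d)² = (2.484 / 0.5484)² = 20.52.
Rounding up, n = 21.

n = 21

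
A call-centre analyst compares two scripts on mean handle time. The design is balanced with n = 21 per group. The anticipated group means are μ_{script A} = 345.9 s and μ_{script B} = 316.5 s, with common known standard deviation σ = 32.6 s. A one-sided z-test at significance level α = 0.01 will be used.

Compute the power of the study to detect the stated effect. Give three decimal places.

Power ≈ 0.724

Standardized effect: d = |μ_{script A} − μ_{script B}| / σ = |345.9 − 316.5| / 32.6 = 0.9018
Noncentrality parameter: δ = d·√(n/2) = 0.9018 × √(21/2) = 2.9223
Critical value for a one-sided test at α = 0.01: z_α = 2.326.
Power = P(Z > 2.326 − δ) = Φ(0.596) = 0.7244.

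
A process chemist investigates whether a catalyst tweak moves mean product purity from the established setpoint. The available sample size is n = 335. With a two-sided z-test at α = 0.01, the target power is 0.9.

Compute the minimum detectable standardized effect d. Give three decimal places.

Required noncentrality: δ = z_{0.005} + z_{0.10} = 2.576 + 1.282 = 3.857.
(Lower-tail contribution to power is negligible for δ > 0.)
δ = d·√n ⇒ d = δ/√n = 3.857/√335 = 0.2108.

d ≈ 0.211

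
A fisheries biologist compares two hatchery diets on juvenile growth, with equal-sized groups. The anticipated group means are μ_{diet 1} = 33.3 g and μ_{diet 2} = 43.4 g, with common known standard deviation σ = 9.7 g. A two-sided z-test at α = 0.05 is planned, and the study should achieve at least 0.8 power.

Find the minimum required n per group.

Standardized effect: d = |μ_{diet 1} − μ_{diet 2}| / σ = |33.3 − 43.4| / 9.7 = 1.0412
Set Φ(δ − 1.960) = 0.8; then δ − 1.960 = Φ⁻¹(0.8) = 0.842, giving δ = 2.802.
(Ignoring the negligible lower-tail rejection probability gives the usual closed-form inversion.)
δ = d·√(n/2) ⇒ n = 2(δ/d)² = 2 × (2.802 / 1.0412)² = 14.48.
Round up to the next whole unit.

n = 15 per group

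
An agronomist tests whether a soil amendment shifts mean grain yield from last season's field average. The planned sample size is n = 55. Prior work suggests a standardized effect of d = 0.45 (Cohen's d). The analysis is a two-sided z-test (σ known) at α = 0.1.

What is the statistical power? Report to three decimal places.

Power ≈ 0.955

Noncentrality parameter: δ = d·√n = 0.45 × √55 = 3.3373
Critical value for a two-sided test at α = 0.1: z_{α/2} = 1.645.
Power = Φ(δ − 1.645) + Φ(−δ − 1.645) = Φ(1.692) + Φ(-4.982) = 0.9547 + 0.0000 = 0.9547.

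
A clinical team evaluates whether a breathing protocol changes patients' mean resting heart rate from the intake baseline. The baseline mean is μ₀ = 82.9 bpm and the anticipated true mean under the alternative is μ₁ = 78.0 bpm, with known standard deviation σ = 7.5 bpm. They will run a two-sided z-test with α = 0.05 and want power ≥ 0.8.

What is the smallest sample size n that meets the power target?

n = 19

Standardized effect: d = |μ₁ − μ₀| / σ = |78.0 − 82.9| / 7.5 = 0.6533
Set Φ(δ − 1.960) = 0.8; then δ − 1.960 = Φ⁻¹(0.8) = 0.842, giving δ = 2.802.
(The Φ(−δ − z_{α/2}) term is vanishingly small for δ > 0 and is dropped in the standard sample-size formula.)
δ = d·√n ⇒ n = (δ/d)² = (2.802 / 0.6533)² = 18.39.
Round up to the next whole unit.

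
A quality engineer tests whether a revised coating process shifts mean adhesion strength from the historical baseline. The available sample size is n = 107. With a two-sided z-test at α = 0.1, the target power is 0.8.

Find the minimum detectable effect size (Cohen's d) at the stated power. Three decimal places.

Required noncentrality: δ = z_{0.05} + z_{0.20} = 1.645 + 0.842 = 2.486.
(Lower-tail contribution to power is negligible for δ > 0.)
δ = d·√n ⇒ d = δ/√n = 2.486/√107 = 0.2404.

d ≈ 0.240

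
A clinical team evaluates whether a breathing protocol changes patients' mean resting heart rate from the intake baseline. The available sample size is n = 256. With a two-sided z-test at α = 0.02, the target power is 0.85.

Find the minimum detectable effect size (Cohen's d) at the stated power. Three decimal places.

d ≈ 0.210

Need Φ(δ − 2.326) = 0.85, so δ = 2.326 + 1.036 = 3.363.
(Lower-tail contribution to power is negligible for δ > 0.)
δ = d·√n ⇒ d = δ/√n = 3.363/√256 = 0.2102.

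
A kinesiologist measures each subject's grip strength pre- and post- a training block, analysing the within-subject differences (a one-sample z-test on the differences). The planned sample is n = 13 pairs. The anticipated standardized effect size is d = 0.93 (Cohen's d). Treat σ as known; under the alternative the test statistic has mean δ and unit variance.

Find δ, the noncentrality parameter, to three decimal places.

δ ≈ 3.353

δ = d·√n = 0.93 × √13 = 3.3532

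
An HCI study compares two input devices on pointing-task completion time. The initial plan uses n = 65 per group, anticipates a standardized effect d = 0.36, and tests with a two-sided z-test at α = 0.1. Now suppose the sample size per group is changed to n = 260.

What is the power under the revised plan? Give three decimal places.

Power ≈ 0.993

With n = 260 per group: δ = d·√(n/2) = 0.36 × √(260/2) = 4.1046. Critical value z_{0.05} = 1.645.
Revised power = Φ(δ − 1.645) + Φ(−δ − 1.645) = Φ(2.460) + Φ(-5.749) = 0.9930 + 0.0000 = 0.9930.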